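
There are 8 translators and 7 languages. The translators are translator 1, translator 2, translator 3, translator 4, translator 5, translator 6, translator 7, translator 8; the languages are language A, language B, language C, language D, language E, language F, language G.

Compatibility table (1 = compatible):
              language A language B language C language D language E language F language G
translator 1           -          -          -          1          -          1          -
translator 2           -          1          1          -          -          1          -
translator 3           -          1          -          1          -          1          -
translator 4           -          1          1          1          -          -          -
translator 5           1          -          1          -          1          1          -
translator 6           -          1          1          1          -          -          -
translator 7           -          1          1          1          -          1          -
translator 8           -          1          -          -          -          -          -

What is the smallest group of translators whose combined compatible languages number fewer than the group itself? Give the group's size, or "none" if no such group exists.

5

Take S = {translator 1, translator 2, translator 3, translator 4, translator 6}. Its neighbourhood is {language B, language C, language D, language F}, so |N(S)| = 4 < |S| = 5.
Every subset of size less than 5 has at least as many neighbours as members, so 5 is the minimum.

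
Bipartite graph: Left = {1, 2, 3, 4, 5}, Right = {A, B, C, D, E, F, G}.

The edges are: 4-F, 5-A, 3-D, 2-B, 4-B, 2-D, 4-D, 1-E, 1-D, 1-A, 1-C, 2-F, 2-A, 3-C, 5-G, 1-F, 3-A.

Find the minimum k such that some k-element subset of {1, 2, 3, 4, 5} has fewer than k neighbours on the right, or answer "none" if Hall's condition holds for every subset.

A matching saturating every left vertex exists, for instance 1→A, 2→F, 3→C, 4→B, 5→G.
By Hall's marriage theorem, this means |N(S)| ≥ |S| for every subset S, so no violating subset exists.

none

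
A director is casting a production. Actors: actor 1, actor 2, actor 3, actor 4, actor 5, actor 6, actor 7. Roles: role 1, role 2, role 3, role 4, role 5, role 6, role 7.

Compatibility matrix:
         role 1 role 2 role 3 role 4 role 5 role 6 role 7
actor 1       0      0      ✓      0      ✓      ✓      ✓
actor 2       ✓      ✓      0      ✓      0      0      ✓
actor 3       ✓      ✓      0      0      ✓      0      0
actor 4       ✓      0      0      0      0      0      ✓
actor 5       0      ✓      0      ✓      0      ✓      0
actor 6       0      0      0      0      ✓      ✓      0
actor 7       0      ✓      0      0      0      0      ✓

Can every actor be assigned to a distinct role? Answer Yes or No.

Yes

One maximum matching: actor 1-role 3, actor 2-role 4, actor 3-role 5, actor 4-role 1, actor 5-role 2, actor 6-role 6, actor 7-role 7.
All 7 actors are covered.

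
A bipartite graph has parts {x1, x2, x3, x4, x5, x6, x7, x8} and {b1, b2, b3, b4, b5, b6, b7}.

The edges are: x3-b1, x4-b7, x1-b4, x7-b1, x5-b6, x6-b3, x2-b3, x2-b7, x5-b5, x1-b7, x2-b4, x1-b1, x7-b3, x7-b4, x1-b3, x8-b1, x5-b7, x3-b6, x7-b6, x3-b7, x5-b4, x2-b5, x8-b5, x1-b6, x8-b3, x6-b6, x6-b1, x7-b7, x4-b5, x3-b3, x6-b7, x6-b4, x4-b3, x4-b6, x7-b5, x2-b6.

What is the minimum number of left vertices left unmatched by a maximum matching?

2

For example, pair x1–b4, x2–b5, x3–b1, x4–b3, x5–b6, x6–b7.
The set {x1, x2, x3, x4, x5, x6, x7, x8} has only 6 neighbours ({b1, b3, b4, b5, b6, b7}), so by Hall's theorem at most 6 of the 8 left vertices can be matched.
That matches 6 of the 8, leaving 2 unmatched; no matching can do better.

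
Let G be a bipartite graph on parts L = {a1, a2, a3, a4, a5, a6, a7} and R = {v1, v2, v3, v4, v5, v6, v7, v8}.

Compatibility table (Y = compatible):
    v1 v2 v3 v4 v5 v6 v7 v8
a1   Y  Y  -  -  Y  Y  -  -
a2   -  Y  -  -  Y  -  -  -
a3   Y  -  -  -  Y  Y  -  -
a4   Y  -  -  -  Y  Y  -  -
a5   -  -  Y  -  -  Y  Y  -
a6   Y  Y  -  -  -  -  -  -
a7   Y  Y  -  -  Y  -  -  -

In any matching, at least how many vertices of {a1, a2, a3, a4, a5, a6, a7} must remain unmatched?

2

A valid assignment of size 5: a1-v2, a2-v5, a3-v1, a4-v6, a5-v7.
The set {a1, a2, a3, a4, a6, a7} has only 4 neighbours ({v1, v2, v5, v6}), so by Hall's theorem at most 5 of the 7 left vertices can be matched.
That matches 5 of the 7, leaving 2 unmatched; no matching can do better.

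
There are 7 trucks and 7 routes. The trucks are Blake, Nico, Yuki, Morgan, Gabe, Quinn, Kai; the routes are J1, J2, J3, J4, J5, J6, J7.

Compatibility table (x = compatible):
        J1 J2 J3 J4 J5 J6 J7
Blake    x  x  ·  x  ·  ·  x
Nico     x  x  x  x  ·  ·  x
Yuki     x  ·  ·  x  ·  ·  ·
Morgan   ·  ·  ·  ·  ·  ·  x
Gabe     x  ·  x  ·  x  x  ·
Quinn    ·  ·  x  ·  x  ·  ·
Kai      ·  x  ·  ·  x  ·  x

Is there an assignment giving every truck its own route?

Yes

One maximum matching: Blake-J1, Nico-J2, Yuki-J4, Morgan-J7, Gabe-J6, Quinn-J3, Kai-J5.
Every truck is matched, so this is a perfect matching.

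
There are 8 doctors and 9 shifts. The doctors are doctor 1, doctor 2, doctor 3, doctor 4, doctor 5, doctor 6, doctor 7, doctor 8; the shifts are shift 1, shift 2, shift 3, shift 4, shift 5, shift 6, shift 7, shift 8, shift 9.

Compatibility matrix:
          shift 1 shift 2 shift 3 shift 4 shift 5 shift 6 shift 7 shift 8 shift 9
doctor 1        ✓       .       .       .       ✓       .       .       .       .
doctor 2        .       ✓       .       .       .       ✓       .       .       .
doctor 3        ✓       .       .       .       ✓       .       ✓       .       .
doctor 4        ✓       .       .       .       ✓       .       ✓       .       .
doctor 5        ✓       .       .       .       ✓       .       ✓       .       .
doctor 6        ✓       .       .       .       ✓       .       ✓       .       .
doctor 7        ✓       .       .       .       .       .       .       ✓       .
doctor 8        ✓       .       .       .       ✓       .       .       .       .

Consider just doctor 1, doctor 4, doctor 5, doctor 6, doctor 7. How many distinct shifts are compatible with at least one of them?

4

The union of neighbours of {doctor 1, doctor 4, doctor 5, doctor 6, doctor 7} is {shift 1, shift 5, shift 7, shift 8}, which has 4 elements.
Since |N(S)| = 4 < |S| = 5, Hall's condition fails for this subset.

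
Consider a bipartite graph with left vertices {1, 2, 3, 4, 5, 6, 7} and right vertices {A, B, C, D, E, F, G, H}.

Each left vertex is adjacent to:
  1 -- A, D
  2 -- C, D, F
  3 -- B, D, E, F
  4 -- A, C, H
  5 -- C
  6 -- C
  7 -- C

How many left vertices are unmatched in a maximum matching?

2

For example, pair 1-D, 2-F, 3-B, 4-H, 5-C.
The set {5, 6, 7} has only 1 neighbour ({C}), so by Hall's theorem at most 5 of the 7 left vertices can be matched.
That matches 5 of the 7, leaving 2 unmatched; no matching can do better.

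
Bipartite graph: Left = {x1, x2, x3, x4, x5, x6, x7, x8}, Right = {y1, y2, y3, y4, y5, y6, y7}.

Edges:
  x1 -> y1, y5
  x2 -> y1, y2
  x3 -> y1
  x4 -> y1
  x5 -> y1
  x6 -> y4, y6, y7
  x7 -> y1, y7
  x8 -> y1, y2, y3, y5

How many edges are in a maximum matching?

6

For example, pair x1-y5, x2-y2, x3-y1, x6-y4, x7-y7, x8-y3.
The set {x3, x4, x5} has only 1 neighbour ({y1}), so by Hall's theorem at most 6 of the 8 left vertices can be matched.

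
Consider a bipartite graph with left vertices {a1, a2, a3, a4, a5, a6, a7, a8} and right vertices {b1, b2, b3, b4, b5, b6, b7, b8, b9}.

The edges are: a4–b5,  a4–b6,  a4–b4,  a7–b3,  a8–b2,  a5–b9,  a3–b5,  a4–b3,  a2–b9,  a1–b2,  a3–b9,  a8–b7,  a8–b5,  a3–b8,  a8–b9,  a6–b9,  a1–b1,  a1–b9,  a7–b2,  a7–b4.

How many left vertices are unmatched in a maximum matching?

One maximum matching: a1-b2, a2-b9, a3-b8, a4-b6, a7-b3, a8-b5.
The set {a2, a5, a6} has only 1 neighbour ({b9}), so by Hall's theorem at most 6 of the 8 left vertices can be matched.
That matches 6 of the 8, leaving 2 unmatched; no matching can do better.

2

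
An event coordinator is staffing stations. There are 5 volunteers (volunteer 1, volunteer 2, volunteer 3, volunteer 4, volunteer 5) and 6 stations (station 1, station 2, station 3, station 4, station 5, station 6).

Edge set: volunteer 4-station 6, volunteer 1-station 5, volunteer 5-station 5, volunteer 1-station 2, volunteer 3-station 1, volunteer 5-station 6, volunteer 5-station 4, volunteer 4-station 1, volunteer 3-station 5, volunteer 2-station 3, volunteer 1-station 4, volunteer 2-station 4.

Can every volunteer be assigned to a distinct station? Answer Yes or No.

A valid assignment of size 5: volunteer 1–station 2, volunteer 2–station 3, volunteer 3–station 1, volunteer 4–station 6, volunteer 5–station 5.
Every volunteer is matched, so this matching saturates all of them.

Yes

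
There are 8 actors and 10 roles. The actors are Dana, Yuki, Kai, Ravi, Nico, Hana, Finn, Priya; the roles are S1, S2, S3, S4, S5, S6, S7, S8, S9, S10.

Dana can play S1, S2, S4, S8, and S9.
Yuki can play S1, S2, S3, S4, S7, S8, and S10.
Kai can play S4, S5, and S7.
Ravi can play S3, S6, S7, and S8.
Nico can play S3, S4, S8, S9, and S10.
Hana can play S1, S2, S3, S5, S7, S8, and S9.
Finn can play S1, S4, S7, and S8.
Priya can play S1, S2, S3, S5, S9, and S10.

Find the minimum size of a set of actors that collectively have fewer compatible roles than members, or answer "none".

none

A matching saturating every actor exists, for instance Dana→S4, Yuki→S1, Kai→S5, Ravi→S8, Nico→S9, Hana→S3, Finn→S7, Priya→S2.
By Hall's marriage theorem, this means |N(S)| ≥ |S| for every subset S, so no violating subset exists.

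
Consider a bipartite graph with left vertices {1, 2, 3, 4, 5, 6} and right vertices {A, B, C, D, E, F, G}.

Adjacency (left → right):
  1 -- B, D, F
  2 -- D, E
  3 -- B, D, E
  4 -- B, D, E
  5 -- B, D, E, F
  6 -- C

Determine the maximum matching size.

5

For example, pair 1-F, 2-D, 3-E, 4-B, 6-C.
The set {1, 2, 3, 4, 5} has only 4 neighbours ({B, D, E, F}), so by Hall's theorem at most 5 of the 6 left vertices can be matched.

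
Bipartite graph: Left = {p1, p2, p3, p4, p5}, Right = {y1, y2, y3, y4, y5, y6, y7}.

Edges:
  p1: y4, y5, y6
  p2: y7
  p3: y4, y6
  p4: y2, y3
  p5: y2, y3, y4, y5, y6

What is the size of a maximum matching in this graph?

For example, pair p1→y5, p2→y7, p3→y4, p4→y3, p5→y6.
This saturates every left vertex, so 5 is the maximum.

5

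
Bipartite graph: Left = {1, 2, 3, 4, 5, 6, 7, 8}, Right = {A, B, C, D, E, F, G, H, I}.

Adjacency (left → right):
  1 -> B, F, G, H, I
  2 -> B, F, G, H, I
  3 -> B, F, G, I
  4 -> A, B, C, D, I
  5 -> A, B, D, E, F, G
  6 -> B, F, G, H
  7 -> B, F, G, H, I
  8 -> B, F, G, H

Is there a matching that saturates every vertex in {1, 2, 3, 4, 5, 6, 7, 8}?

No

The set {1, 2, 3, 6, 7, 8} has only 5 neighbours ({B, F, G, H, I}), so by Hall's theorem at most 7 of the 8 left vertices can be matched.
Hence no matching covers every left vertex.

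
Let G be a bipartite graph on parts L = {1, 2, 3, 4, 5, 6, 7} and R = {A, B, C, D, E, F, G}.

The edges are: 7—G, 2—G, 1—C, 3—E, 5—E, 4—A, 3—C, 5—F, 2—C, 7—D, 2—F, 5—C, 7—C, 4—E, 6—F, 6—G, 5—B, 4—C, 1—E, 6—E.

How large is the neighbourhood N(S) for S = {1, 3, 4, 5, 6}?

6

The union of neighbours of {1, 3, 4, 5, 6} is {A, B, C, E, F, G}, which has 6 elements.
Since |N(S)| = 6 ≥ |S| = 5, Hall's condition holds for this subset.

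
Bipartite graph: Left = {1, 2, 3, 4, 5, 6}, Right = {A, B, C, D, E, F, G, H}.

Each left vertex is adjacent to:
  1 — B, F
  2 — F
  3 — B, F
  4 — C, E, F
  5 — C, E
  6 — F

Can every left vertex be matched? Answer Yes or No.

The set {1, 2, 3, 6} has only 2 neighbours ({B, F}), so by Hall's theorem at most 4 of the 6 left vertices can be matched.
Hence no matching covers every left vertex.

No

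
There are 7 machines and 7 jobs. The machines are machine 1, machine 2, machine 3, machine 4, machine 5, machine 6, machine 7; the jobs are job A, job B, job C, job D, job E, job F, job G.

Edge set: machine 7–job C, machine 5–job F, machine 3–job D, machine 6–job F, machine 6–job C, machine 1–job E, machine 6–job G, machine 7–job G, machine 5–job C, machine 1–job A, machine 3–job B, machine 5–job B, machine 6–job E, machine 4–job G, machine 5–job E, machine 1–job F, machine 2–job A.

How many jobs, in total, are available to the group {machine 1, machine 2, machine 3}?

5

The union of neighbours of {machine 1, machine 2, machine 3} is {job A, job B, job D, job E, job F}, which has 5 elements.
Since |N(S)| = 5 ≥ |S| = 3, Hall's condition holds for this subset.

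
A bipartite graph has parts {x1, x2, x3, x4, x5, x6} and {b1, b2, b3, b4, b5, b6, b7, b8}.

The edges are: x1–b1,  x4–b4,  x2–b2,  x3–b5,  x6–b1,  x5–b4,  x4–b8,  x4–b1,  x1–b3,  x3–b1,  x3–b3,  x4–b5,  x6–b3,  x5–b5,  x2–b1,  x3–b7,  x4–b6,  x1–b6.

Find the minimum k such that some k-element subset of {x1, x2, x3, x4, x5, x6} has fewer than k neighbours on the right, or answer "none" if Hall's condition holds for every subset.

none

A matching saturating every left vertex exists, for instance x1→b6, x2→b2, x3→b7, x4→b1, x5→b5, x6→b3.
By Hall's marriage theorem, this means |N(S)| ≥ |S| for every subset S, so no violating subset exists.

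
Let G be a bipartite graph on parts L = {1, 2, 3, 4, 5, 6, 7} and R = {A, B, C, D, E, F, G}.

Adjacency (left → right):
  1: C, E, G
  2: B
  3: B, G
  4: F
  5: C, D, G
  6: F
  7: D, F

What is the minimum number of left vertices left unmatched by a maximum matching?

For example, pair 1→E, 2→B, 3→G, 4→F, 5→C, 7→D.
The set {4, 6} has only 1 neighbour ({F}), so by Hall's theorem at most 6 of the 7 left vertices can be matched.
That matches 6 of the 7, leaving 1 unmatched; no matching can do better.

1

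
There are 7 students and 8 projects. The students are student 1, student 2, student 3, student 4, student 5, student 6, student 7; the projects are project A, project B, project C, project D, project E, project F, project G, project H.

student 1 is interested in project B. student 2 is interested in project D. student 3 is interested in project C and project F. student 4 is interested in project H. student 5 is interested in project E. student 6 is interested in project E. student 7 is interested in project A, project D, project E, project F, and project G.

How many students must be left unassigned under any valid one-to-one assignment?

One maximum matching: student 1→project B, student 2→project D, student 3→project C, student 4→project H, student 5→project E, student 7→project G.
The set {student 5, student 6} has only 1 neighbour ({project E}), so by Hall's theorem at most 6 of the 7 students can be matched.
That matches 6 of the 7, leaving 1 unmatched; no matching can do better.

1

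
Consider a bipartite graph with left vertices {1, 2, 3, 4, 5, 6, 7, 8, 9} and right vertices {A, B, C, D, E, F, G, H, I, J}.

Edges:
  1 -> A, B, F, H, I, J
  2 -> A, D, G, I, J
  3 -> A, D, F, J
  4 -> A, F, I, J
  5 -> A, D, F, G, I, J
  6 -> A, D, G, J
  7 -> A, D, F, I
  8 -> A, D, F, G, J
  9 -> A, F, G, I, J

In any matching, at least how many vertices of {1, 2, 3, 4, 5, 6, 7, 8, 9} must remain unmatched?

2

One maximum matching: 1-H, 2-A, 3-D, 4-F, 5-G, 6-J, 7-I.
The set {2, 3, 4, 5, 6, 7, 8, 9} has only 6 neighbours ({A, D, F, G, I, J}), so by Hall's theorem at most 7 of the 9 left vertices can be matched.
That matches 7 of the 9, leaving 2 unmatched; no matching can do better.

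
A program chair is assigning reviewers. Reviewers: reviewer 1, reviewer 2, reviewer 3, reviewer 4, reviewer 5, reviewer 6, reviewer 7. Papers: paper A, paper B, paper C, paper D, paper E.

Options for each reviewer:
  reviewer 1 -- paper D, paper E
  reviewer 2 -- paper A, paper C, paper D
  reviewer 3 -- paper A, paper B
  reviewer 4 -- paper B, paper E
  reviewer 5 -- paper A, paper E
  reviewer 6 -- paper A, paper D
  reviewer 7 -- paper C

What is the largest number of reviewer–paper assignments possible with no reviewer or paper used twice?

5

One maximum matching: reviewer 1–paper D, reviewer 2–paper C, reviewer 3–paper A, reviewer 4–paper B, reviewer 5–paper E.
The set {reviewer 1, reviewer 2, reviewer 3, reviewer 4, reviewer 5, reviewer 6, reviewer 7} has only 5 neighbours ({paper A, paper B, paper C, paper D, paper E}), so by Hall's theorem at most 5 of the 7 reviewers can be matched.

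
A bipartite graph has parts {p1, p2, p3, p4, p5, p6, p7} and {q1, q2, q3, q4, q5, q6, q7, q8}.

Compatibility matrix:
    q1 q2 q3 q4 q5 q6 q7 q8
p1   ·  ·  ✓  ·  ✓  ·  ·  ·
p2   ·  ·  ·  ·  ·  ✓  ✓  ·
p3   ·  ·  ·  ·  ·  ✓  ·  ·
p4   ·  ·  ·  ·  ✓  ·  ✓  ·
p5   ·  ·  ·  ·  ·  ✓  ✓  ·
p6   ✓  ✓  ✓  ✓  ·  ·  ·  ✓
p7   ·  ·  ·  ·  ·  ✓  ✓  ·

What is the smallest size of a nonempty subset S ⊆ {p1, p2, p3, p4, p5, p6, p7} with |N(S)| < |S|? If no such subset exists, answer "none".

Take S = {p2, p3, p5}. Its neighbourhood is {q6, q7}, so |N(S)| = 2 < |S| = 3.
Every subset of size less than 3 has at least as many neighbours as members, so 3 is the minimum.

3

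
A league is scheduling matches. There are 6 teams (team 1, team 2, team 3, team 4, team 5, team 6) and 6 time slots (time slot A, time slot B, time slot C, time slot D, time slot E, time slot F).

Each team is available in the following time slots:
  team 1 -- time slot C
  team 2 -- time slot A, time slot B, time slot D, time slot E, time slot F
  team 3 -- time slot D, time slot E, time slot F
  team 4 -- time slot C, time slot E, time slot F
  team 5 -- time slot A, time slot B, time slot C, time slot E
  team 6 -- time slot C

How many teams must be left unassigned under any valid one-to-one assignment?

1

A valid assignment of size 5: team 1–time slot C, team 2–time slot E, team 3–time slot D, team 4–time slot F, team 5–time slot B.
The set {team 1, team 6} has only 1 neighbour ({time slot C}), so by Hall's theorem at most 5 of the 6 teams can be matched.
That matches 5 of the 6, leaving 1 unmatched; no matching can do better.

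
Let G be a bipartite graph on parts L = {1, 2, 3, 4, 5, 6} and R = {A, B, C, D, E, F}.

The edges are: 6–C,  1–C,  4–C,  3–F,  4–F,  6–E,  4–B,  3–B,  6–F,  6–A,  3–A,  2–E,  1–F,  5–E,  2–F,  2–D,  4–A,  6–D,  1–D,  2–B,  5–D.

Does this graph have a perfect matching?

For example, pair 1→C, 2→E, 3→B, 4→F, 5→D, 6→A.
All 6 left vertices are covered.

Yes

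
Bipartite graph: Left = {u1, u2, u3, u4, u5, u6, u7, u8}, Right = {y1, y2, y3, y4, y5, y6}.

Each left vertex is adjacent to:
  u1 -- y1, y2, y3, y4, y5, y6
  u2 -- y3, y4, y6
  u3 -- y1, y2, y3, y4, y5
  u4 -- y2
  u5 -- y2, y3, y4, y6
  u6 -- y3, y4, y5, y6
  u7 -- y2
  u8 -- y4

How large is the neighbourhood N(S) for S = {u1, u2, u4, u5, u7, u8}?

6

The union of neighbours of {u1, u2, u4, u5, u7, u8} is {y1, y2, y3, y4, y5, y6}, which has 6 elements.
Since |N(S)| = 6 ≥ |S| = 6, Hall's condition holds for this subset.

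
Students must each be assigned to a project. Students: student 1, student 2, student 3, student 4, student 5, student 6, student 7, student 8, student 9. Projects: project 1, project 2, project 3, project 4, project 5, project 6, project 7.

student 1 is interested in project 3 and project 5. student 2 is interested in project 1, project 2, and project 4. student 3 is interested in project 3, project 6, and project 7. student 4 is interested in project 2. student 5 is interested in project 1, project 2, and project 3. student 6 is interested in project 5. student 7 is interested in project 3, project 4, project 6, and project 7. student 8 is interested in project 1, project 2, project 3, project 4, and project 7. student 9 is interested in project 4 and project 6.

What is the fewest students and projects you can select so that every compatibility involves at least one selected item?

A maximum matching has 7 edges (e.g. student 1–project 3, student 2–project 4, student 3–project 6, student 4–project 2, student 5–project 1, student 6–project 5, student 7–project 7).
By König's theorem the minimum vertex cover has the same size. One such cover is {project 1, project 2, project 3, project 4, project 5, project 6, project 7}.

7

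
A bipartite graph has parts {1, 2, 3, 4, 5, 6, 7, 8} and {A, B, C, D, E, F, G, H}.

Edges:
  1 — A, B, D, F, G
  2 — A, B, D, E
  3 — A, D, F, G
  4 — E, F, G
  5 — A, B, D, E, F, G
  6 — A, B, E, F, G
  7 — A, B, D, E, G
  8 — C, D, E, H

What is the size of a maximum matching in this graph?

7

For example, pair 1-B, 2-E, 3-D, 4-F, 5-A, 6-G, 8-C.
The set {1, 2, 3, 4, 5, 6, 7} has only 6 neighbours ({A, B, D, E, F, G}), so by Hall's theorem at most 7 of the 8 left vertices can be matched.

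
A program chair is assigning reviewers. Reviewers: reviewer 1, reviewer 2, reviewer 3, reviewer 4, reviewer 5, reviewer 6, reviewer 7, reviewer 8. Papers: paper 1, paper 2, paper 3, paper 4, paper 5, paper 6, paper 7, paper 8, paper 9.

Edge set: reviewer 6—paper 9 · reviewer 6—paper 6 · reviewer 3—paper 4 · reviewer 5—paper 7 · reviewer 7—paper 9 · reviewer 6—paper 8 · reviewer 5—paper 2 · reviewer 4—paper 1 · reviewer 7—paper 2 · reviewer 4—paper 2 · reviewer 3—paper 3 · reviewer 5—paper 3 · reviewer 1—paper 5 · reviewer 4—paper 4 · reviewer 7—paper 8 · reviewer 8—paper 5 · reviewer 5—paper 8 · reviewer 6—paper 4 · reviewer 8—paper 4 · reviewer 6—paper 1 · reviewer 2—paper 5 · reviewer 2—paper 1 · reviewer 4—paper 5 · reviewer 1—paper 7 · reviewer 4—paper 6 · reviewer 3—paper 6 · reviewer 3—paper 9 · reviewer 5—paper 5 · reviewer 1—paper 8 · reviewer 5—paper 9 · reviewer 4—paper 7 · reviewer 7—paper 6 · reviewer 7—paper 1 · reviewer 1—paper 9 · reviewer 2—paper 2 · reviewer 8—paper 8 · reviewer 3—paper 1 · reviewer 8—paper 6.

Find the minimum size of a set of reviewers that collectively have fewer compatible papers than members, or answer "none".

none

A matching saturating every reviewer exists, for instance reviewer 1→paper 7, reviewer 2→paper 5, reviewer 3→paper 4, reviewer 4→paper 2, reviewer 5→paper 9, reviewer 6→paper 6, reviewer 7→paper 1, reviewer 8→paper 8.
By Hall's marriage theorem, this means |N(S)| ≥ |S| for every subset S, so no violating subset exists.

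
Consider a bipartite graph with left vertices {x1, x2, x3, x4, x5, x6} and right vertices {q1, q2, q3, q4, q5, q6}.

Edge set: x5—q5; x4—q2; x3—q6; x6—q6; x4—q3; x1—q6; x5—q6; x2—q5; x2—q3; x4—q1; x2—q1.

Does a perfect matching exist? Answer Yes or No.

The set {x1, x3, x6} has only 1 neighbour ({q6}), so by Hall's theorem at most 4 of the 6 left vertices can be matched.
Hence no matching covers every left vertex.

No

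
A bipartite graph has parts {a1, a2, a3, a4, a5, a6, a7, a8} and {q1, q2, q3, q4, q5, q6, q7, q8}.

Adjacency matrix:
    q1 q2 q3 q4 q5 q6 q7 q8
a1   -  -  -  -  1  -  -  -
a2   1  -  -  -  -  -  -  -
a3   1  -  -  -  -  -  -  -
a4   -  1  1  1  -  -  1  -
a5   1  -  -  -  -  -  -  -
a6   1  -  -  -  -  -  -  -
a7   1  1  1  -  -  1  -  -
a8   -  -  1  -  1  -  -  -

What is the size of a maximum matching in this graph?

5

A valid assignment of size 5: a1–q5, a2–q1, a4–q2, a7–q6, a8–q3.
The set {a2, a3, a5, a6} has only 1 neighbour ({q1}), so by Hall's theorem at most 5 of the 8 left vertices can be matched.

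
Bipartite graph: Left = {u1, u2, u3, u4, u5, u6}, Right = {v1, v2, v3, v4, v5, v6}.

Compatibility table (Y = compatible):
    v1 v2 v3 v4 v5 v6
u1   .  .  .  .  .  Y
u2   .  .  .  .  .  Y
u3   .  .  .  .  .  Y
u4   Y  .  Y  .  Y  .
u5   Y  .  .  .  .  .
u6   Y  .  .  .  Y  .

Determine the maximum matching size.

For example, pair u1→v6, u4→v3, u5→v1, u6→v5.
The set {u1, u2, u3} has only 1 neighbour ({v6}), so by Hall's theorem at most 4 of the 6 left vertices can be matched.

4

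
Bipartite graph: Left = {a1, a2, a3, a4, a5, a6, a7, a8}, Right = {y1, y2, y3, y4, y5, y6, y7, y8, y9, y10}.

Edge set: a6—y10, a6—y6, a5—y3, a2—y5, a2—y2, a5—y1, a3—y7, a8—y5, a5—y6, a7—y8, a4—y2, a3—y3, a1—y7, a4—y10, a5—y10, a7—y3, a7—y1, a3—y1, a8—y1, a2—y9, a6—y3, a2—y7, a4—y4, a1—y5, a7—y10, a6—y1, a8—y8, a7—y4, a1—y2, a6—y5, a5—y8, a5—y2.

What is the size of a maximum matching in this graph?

8

A valid assignment of size 8: a1→y7, a2→y5, a3→y3, a4→y4, a5→y2, a6→y6, a7→y10, a8→y1.
All 8 left vertices are matched, so no larger matching exists.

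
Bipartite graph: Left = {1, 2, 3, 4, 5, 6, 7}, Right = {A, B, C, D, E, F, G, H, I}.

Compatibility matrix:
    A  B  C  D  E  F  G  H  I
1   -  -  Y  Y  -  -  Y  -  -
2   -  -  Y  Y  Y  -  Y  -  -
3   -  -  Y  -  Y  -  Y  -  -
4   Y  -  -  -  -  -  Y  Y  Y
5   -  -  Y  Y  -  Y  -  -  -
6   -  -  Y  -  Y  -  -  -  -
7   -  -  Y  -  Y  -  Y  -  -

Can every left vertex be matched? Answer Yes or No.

The set {1, 2, 3, 6, 7} has only 4 neighbours ({C, D, E, G}), so by Hall's theorem at most 6 of the 7 left vertices can be matched.
Hence no matching covers every left vertex.

No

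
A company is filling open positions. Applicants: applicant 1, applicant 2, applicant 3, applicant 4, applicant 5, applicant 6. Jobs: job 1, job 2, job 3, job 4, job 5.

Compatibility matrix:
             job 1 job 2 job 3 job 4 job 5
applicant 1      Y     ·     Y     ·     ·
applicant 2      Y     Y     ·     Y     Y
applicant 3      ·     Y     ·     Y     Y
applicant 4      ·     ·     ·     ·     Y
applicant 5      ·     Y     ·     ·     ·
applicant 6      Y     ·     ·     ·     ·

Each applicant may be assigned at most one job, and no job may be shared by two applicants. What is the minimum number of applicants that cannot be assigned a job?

For example, pair applicant 1–job 3, applicant 2–job 1, applicant 3–job 4, applicant 4–job 5, applicant 5–job 2.
The set {applicant 2, applicant 3, applicant 4, applicant 5, applicant 6} has only 4 neighbours ({job 1, job 2, job 4, job 5}), so by Hall's theorem at most 5 of the 6 applicants can be matched.
That matches 5 of the 6, leaving 1 unmatched; no matching can do better.

1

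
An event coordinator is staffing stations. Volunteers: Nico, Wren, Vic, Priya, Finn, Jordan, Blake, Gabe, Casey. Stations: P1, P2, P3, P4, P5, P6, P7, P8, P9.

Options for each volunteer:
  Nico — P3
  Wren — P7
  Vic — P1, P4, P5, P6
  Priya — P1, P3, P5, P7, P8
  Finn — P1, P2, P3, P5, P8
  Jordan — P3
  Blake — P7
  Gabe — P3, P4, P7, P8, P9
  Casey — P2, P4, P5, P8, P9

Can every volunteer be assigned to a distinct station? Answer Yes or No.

The set {Nico, Wren, Jordan, Blake} has only 2 neighbours ({P3, P7}), so by Hall's theorem at most 7 of the 9 volunteers can be matched.
Hence no matching covers every volunteer.

No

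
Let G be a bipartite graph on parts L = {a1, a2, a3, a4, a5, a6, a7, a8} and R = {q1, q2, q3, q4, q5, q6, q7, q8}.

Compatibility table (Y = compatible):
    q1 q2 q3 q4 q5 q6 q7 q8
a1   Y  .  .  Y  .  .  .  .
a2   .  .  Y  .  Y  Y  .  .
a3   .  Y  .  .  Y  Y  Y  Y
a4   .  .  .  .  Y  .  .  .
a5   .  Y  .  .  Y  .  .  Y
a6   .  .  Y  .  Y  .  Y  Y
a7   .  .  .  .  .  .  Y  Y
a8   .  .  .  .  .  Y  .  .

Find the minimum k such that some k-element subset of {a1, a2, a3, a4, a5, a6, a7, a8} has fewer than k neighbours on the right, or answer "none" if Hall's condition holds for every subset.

Take S = {a2, a3, a4, a5, a6, a7, a8}. Its neighbourhood is {q2, q3, q5, q6, q7, q8}, so |N(S)| = 6 < |S| = 7.
Every subset of size less than 7 has at least as many neighbours as members, so 7 is the minimum.

7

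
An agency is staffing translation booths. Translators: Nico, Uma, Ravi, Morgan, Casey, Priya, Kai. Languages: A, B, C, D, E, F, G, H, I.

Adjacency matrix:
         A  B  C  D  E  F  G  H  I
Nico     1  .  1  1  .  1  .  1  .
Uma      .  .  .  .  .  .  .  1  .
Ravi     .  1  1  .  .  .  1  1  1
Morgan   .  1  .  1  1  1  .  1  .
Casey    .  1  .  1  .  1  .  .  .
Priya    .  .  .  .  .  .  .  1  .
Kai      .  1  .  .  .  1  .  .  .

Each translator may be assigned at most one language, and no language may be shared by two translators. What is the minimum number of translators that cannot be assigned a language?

A valid assignment of size 6: Nico→A, Uma→H, Ravi→G, Morgan→E, Casey→F, Kai→B.
The set {Uma, Priya} has only 1 neighbour ({H}), so by Hall's theorem at most 6 of the 7 translators can be matched.
That matches 6 of the 7, leaving 1 unmatched; no matching can do better.

1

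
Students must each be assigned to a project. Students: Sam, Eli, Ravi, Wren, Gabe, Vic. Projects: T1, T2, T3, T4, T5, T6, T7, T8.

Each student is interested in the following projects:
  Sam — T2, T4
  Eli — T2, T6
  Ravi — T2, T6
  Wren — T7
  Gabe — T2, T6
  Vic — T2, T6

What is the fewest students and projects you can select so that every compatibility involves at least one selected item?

{Sam, Wren, T2, T6} is a vertex cover of size 4: every edge has an endpoint in this set.
No smaller cover exists because Sam–T4, Eli–T2, Ravi–T6, Wren–T7 is a matching of size 4, and a cover must include an endpoint of each of these disjoint edges (König's theorem).

4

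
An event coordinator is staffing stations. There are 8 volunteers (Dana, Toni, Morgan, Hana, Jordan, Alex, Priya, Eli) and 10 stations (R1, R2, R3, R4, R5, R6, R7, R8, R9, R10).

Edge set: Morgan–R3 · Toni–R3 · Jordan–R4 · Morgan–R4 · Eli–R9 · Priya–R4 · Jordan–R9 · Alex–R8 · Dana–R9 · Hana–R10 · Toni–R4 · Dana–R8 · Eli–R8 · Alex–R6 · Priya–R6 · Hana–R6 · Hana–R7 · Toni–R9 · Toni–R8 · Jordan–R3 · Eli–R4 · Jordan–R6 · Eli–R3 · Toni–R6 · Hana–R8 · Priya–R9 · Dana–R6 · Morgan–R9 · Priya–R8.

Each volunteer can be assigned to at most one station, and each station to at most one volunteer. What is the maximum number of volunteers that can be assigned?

6

A valid assignment of size 6: Dana-R9, Toni-R3, Morgan-R4, Hana-R7, Jordan-R6, Alex-R8.
The set {Dana, Toni, Morgan, Jordan, Alex, Priya, Eli} has only 5 neighbours ({R3, R4, R6, R8, R9}), so by Hall's theorem at most 6 of the 8 volunteers can be matched.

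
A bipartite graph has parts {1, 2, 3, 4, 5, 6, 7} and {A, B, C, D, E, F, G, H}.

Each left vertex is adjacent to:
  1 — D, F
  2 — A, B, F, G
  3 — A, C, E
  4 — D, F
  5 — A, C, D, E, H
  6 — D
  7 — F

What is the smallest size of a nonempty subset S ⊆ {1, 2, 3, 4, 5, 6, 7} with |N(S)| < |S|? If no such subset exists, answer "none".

3

Take S = {1, 4, 6}. Its neighbourhood is {D, F}, so |N(S)| = 2 < |S| = 3.
Every subset of size less than 3 has at least as many neighbours as members, so 3 is the minimum.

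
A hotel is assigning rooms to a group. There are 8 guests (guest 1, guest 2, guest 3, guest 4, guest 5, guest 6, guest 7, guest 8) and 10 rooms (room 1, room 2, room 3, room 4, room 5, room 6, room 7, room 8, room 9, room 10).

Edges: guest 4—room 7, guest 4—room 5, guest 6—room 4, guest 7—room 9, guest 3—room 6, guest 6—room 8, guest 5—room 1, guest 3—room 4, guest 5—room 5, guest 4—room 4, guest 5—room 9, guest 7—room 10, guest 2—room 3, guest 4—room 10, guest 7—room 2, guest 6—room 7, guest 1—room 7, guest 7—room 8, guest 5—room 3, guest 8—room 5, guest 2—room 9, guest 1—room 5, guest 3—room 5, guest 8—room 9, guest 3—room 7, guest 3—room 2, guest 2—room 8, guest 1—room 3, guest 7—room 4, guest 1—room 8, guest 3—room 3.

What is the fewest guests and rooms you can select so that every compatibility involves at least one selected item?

{guest 1, guest 2, guest 3, guest 4, guest 5, guest 6, guest 7, guest 8} is a vertex cover of size 8: every edge has an endpoint in this set.
No smaller cover exists because guest 1–room 5, guest 2–room 8, guest 3–room 2, guest 4–room 10, guest 5–room 3, guest 6–room 7, guest 7–room 4, guest 8–room 9 is a matching of size 8, and a cover must include an endpoint of each of these disjoint edges (König's theorem).

8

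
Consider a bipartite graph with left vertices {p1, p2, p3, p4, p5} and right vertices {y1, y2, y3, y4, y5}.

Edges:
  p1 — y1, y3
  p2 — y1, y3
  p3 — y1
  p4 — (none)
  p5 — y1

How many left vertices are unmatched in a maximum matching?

3

A valid assignment of size 2: p1–y1, p2–y3.
The set {p1, p2, p3, p4, p5} has only 2 neighbours ({y1, y3}), so by Hall's theorem at most 2 of the 5 left vertices can be matched.
That matches 2 of the 5, leaving 3 unmatched; no matching can do better.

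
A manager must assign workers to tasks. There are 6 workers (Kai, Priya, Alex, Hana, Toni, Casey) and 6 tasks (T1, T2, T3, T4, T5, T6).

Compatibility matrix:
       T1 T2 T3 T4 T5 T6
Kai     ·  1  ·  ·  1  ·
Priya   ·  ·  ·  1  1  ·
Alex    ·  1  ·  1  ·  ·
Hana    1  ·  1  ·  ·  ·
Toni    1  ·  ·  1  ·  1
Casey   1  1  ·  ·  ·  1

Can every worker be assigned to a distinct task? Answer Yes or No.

Yes

One maximum matching: Kai→T5, Priya→T4, Alex→T2, Hana→T3, Toni→T1, Casey→T6.
All 6 workers are covered.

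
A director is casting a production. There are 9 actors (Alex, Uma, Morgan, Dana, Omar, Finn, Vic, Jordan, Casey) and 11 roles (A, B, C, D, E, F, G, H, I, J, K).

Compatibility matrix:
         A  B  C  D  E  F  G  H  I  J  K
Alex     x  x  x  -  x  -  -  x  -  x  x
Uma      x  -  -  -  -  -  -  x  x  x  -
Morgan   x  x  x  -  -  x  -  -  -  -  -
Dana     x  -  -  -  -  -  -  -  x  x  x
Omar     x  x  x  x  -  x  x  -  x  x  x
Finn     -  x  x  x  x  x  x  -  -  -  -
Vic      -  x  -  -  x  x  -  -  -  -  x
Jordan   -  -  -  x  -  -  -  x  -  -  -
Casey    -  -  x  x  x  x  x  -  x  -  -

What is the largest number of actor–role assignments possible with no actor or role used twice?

One maximum matching: Alex–A, Uma–I, Morgan–F, Dana–K, Omar–J, Finn–E, Vic–B, Jordan–D, Casey–G.
All 9 actors are matched, so no larger matching exists.

9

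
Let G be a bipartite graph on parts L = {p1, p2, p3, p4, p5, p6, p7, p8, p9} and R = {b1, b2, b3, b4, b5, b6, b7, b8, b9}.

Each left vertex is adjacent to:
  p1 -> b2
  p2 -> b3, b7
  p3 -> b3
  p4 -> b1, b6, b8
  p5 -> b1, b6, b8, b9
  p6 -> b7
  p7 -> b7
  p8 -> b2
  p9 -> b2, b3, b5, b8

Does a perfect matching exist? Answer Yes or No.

No

The set {p1, p2, p3, p6, p7, p8} has only 3 neighbours ({b2, b3, b7}), so by Hall's theorem at most 6 of the 9 left vertices can be matched.
Hence no matching covers every left vertex.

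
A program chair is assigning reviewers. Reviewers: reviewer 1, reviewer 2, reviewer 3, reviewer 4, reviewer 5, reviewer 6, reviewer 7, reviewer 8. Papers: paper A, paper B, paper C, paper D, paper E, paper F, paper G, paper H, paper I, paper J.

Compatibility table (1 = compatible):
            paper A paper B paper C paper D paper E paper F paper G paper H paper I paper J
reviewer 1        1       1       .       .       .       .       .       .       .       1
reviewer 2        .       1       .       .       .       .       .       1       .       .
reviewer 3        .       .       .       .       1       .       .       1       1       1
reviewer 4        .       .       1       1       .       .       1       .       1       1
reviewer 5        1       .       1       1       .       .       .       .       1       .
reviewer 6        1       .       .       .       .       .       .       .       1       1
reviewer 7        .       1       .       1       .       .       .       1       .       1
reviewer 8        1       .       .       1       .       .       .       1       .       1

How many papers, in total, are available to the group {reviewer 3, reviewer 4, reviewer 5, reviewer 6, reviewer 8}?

8

The union of neighbours of {reviewer 3, reviewer 4, reviewer 5, reviewer 6, reviewer 8} is {paper A, paper C, paper D, paper E, paper G, paper H, paper I, paper J}, which has 8 elements.
Since |N(S)| = 8 ≥ |S| = 5, Hall's condition holds for this subset.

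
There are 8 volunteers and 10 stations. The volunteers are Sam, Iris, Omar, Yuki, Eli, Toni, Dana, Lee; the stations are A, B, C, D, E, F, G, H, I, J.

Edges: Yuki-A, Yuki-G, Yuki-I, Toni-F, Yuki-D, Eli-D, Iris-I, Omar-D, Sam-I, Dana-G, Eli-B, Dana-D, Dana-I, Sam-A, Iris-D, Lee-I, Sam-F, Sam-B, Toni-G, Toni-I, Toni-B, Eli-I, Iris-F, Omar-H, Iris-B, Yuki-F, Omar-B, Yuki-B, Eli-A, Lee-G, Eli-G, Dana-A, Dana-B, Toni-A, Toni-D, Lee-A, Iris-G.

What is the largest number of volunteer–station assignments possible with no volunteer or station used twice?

7

A valid assignment of size 7: Sam–I, Iris–D, Omar–H, Yuki–F, Eli–B, Toni–A, Dana–G.
The set {Sam, Iris, Yuki, Eli, Toni, Dana, Lee} has only 6 neighbours ({A, B, D, F, G, I}), so by Hall's theorem at most 7 of the 8 volunteers can be matched.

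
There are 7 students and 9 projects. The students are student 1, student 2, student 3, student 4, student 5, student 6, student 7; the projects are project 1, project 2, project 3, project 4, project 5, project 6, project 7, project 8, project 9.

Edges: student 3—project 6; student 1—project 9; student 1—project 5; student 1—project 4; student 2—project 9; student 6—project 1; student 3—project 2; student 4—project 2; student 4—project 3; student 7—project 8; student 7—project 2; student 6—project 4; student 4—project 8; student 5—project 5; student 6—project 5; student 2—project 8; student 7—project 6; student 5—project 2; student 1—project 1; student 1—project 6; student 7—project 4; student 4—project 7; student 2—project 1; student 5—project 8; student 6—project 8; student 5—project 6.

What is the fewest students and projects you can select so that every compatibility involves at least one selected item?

7

The 7 edges student 1–project 6, student 2–project 9, student 3–project 2, student 4–project 3, student 5–project 8, student 6–project 1, student 7–project 4 form a matching, so any vertex cover needs at least 7 vertices (one per matched edge).
Conversely {student 1, student 2, student 3, student 4, student 5, student 6, student 7} meets every edge and has exactly 7 vertices, so 7 is optimal.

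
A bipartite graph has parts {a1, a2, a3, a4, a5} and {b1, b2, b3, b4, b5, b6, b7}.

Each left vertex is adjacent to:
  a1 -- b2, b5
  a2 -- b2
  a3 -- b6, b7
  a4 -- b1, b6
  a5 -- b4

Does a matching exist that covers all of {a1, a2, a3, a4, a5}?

A valid assignment of size 5: a1→b5, a2→b2, a3→b7, a4→b6, a5→b4.
Every left vertex is matched, so this matching saturates all of them.

Yes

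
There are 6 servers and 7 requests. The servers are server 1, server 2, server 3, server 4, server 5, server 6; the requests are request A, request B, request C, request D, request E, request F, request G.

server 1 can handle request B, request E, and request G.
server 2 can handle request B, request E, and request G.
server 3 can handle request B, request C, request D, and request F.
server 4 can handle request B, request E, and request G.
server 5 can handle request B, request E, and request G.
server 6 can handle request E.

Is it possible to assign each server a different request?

No

The set {server 1, server 2, server 4, server 5, server 6} has only 3 neighbours ({request B, request E, request G}), so by Hall's theorem at most 4 of the 6 servers can be matched.
Hence no matching covers every server.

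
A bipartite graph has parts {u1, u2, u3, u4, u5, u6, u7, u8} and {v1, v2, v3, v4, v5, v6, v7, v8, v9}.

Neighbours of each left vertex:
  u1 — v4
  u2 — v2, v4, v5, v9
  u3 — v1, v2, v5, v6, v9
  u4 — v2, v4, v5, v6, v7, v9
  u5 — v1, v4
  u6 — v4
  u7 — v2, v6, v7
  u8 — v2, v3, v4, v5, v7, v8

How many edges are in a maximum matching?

A valid assignment of size 7: u1-v4, u2-v5, u3-v9, u4-v6, u5-v1, u7-v2, u8-v8.
The set {u1, u6} has only 1 neighbour ({v4}), so by Hall's theorem at most 7 of the 8 left vertices can be matched.

7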